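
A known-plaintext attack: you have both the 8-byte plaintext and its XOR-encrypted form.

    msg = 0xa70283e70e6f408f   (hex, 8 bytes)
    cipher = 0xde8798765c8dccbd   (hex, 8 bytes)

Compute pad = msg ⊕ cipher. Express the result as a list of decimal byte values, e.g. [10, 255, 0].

[121, 133, 27, 145, 82, 226, 140, 50]

Since cipher = msg ⊕ pad, XORing both sides with msg gives pad = msg ⊕ cipher.
a7 XOR de = 79
02 XOR 87 = 85
83 XOR 98 = 1b
e7 XOR 76 = 91
0e XOR 5c = 52
6f XOR 8d = e2
40 XOR cc = 8c
8f XOR bd = 32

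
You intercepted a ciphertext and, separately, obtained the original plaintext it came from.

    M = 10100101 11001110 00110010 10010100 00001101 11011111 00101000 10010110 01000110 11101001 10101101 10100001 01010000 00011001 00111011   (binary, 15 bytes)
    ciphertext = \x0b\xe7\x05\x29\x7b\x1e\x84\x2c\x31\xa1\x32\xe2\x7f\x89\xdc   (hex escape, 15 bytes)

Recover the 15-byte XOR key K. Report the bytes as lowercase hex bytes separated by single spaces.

Since ciphertext = M ⊕ K, XORing both sides with M gives K = M ⊕ ciphertext.
byte 0: 10100101 ⊕ 00001011 = 10101110
byte 1: 11001110 ⊕ 11100111 = 00101001
byte 2: 00110010 ⊕ 00000101 = 00110111
byte 3: 10010100 ⊕ 00101001 = 10111101
byte 4: 00001101 ⊕ 01111011 = 01110110
byte 5: 11011111 ⊕ 00011110 = 11000001
byte 6: 00101000 ⊕ 10000100 = 10101100
byte 7: 10010110 ⊕ 00101100 = 10111010
byte 8: 01000110 ⊕ 00110001 = 01110111
byte 9: 11101001 ⊕ 10100001 = 01001000
byte 10: 10101101 ⊕ 00110010 = 10011111
byte 11: 10100001 ⊕ 11100010 = 01000011
byte 12: 01010000 ⊕ 01111111 = 00101111
byte 13: 00011001 ⊕ 10001001 = 10010000
byte 14: 00111011 ⊕ 11011100 = 11100111

ae 29 37 bd 76 c1 ac ba 77 48 9f 43 2f 90 e7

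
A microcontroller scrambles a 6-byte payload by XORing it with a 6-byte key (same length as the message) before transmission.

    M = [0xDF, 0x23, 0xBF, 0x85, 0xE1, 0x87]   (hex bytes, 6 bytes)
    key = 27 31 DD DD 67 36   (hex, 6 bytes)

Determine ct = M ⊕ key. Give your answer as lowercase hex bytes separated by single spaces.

f8 12 62 58 86 b1

byte 0: df xor 27 = f8
byte 1: 23 xor 31 = 12
byte 2: bf xor dd = 62
byte 3: 85 xor dd = 58
byte 4: e1 xor 67 = 86
byte 5: 87 xor 36 = b1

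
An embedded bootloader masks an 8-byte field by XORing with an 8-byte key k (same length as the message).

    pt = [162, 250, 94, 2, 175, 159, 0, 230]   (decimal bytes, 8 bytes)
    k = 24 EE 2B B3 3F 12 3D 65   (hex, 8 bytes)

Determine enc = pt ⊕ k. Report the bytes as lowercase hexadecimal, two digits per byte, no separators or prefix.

861475b1908d3d83

byte 0: 162 ^  36 = 134
byte 1: 250 ^ 238 =  20
byte 2:  94 ^  43 = 117
byte 3:   2 ^ 179 = 177
byte 4: 175 ^  63 = 144
byte 5: 159 ^  18 = 141
byte 6:   0 ^  61 =  61
byte 7: 230 ^ 101 = 131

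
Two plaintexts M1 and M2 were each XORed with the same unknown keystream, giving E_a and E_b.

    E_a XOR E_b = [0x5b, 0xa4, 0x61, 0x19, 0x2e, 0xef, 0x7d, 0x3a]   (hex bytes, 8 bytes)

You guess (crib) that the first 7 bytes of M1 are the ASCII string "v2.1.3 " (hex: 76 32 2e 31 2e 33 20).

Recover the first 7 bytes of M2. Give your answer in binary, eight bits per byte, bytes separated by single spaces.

Since E_a ⊕ E_b = M1 ⊕ M2, XORing with the guessed M1 bytes yields the corresponding M2 bytes: M2 = (E_a ⊕ E_b) ⊕ M1.
01011011 ⊕ 01110110 = 00101101
10100100 ⊕ 00110010 = 10010110
01100001 ⊕ 00101110 = 01001111
00011001 ⊕ 00110001 = 00101000
00101110 ⊕ 00101110 = 00000000
11101111 ⊕ 00110011 = 11011100
01111101 ⊕ 00100000 = 01011101

00101101 10010110 01001111 00101000 00000000 11011100 01011101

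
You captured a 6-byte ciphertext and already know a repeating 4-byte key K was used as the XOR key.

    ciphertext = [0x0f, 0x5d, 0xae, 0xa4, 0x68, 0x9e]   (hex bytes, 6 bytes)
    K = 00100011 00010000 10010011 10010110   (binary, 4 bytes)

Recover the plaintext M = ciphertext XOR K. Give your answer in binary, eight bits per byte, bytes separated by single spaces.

00101100 01001101 00111101 00110010 01001011 10001110

The 4-byte key repeats, so the effective keystream is 23 10 93 96 23 10.
byte 0: 0f ^ 23 = 2c
byte 1: 5d ^ 10 = 4d
byte 2: ae ^ 93 = 3d
byte 3: a4 ^ 96 = 32
byte 4: 68 ^ 23 = 4b
byte 5: 9e ^ 10 = 8e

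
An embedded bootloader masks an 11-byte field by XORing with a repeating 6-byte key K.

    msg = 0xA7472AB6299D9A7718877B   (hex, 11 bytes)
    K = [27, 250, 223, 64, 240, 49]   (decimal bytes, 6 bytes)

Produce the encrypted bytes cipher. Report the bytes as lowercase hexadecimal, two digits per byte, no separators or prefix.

bcbdf5f6d9ac818dc7c78b

The 6-byte key repeats, so the effective keystream is 1b fa df 40 f0 31 1b fa df 40 f0.
byte 0: 167 xor  27 = 188
byte 1:  71 xor 250 = 189
byte 2:  42 xor 223 = 245
byte 3: 182 xor  64 = 246
byte 4:  41 xor 240 = 217
byte 5: 157 xor  49 = 172
byte 6: 154 xor  27 = 129
byte 7: 119 xor 250 = 141
byte 8:  24 xor 223 = 199
byte 9: 135 xor  64 = 199
byte 10: 123 xor 240 = 139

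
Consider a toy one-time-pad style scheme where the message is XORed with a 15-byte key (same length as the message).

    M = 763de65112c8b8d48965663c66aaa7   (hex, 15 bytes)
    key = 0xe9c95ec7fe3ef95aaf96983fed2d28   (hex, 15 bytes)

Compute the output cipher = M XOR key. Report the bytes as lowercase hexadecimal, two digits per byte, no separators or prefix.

9ff4b896ecf6418e26f3fe038b878f

76 ⊕ e9 = 9f
3d ⊕ c9 = f4
e6 ⊕ 5e = b8
51 ⊕ c7 = 96
12 ⊕ fe = ec
c8 ⊕ 3e = f6
b8 ⊕ f9 = 41
d4 ⊕ 5a = 8e
89 ⊕ af = 26
65 ⊕ 96 = f3
66 ⊕ 98 = fe
3c ⊕ 3f = 03
66 ⊕ ed = 8b
aa ⊕ 2d = 87
a7 ⊕ 28 = 8f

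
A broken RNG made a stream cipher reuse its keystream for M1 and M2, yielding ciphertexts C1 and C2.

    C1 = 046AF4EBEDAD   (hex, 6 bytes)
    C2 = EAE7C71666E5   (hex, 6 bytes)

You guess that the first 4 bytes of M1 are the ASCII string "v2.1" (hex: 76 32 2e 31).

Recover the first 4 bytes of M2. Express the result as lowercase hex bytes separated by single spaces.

98 bf 1d cc

First, C1 ⊕ C2 = (M1 ⊕ K) ⊕ (M2 ⊕ K) = M1 ⊕ M2, so the key drops out. Then M2 = (M1 ⊕ M2) ⊕ M1 over the first 4 bytes.
byte 0: (04 ⊕ ea) ⊕ 76 = ee ⊕ 76 = 98
byte 1: (6a ⊕ e7) ⊕ 32 = 8d ⊕ 32 = bf
byte 2: (f4 ⊕ c7) ⊕ 2e = 33 ⊕ 2e = 1d
byte 3: (eb ⊕ 16) ⊕ 31 = fd ⊕ 31 = cc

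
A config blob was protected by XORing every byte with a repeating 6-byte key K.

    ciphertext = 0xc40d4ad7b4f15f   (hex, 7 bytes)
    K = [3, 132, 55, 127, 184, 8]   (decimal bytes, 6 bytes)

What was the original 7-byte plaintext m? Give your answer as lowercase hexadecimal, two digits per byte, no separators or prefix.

c7897da80cf95c

The 6-byte key repeats, so the effective keystream is 03 84 37 7f b8 08 03.
byte 0: c4 ^ 03 = c7
byte 1: 0d ^ 84 = 89
byte 2: 4a ^ 37 = 7d
byte 3: d7 ^ 7f = a8
byte 4: b4 ^ b8 = 0c
byte 5: f1 ^ 08 = f9
byte 6: 5f ^ 03 = 5c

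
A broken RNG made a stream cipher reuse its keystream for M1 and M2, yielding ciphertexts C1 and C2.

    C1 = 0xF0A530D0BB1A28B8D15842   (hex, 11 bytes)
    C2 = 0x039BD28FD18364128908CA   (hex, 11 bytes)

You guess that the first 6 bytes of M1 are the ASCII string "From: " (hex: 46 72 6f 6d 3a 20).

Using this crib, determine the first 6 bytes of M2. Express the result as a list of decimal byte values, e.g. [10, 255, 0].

First, C1 ⊕ C2 = (M1 ⊕ K) ⊕ (M2 ⊕ K) = M1 ⊕ M2, so the key drops out. Then M2 = (M1 ⊕ M2) ⊕ M1 over the first 6 bytes.
byte 0: (f0 ⊕ 03) ⊕ 46 = f3 ⊕ 46 = b5
byte 1: (a5 ⊕ 9b) ⊕ 72 = 3e ⊕ 72 = 4c
byte 2: (30 ⊕ d2) ⊕ 6f = e2 ⊕ 6f = 8d
byte 3: (d0 ⊕ 8f) ⊕ 6d = 5f ⊕ 6d = 32
byte 4: (bb ⊕ d1) ⊕ 3a = 6a ⊕ 3a = 50
byte 5: (1a ⊕ 83) ⊕ 20 = 99 ⊕ 20 = b9

[181, 76, 141, 50, 80, 185]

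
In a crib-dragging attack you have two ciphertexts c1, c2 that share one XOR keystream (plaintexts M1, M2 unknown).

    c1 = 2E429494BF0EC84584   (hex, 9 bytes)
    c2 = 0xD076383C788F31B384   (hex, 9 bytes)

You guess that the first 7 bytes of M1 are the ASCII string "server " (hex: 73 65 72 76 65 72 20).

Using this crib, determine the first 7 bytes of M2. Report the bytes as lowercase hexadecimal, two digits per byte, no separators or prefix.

First, c1 ⊕ c2 = (M1 ⊕ K) ⊕ (M2 ⊕ K) = M1 ⊕ M2, so the key drops out. Then M2 = (M1 ⊕ M2) ⊕ M1 over the first 7 bytes.
byte 0: (2e XOR d0) XOR 73 = fe XOR 73 = 8d
byte 1: (42 XOR 76) XOR 65 = 34 XOR 65 = 51
byte 2: (94 XOR 38) XOR 72 = ac XOR 72 = de
byte 3: (94 XOR 3c) XOR 76 = a8 XOR 76 = de
byte 4: (bf XOR 78) XOR 65 = c7 XOR 65 = a2
byte 5: (0e XOR 8f) XOR 72 = 81 XOR 72 = f3
byte 6: (c8 XOR 31) XOR 20 = f9 XOR 20 = d9

8d51dedea2f3d9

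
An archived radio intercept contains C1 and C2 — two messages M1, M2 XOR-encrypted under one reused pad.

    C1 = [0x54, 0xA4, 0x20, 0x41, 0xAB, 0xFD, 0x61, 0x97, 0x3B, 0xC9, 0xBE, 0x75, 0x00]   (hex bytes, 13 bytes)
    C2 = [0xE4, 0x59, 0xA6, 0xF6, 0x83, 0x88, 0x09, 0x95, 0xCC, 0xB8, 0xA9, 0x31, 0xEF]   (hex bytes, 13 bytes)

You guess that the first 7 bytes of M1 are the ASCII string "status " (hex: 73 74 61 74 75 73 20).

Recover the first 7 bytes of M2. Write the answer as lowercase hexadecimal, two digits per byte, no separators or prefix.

c389e7c35d0648

First, C1 ⊕ C2 = (M1 ⊕ K) ⊕ (M2 ⊕ K) = M1 ⊕ M2, so the key drops out. Then M2 = (M1 ⊕ M2) ⊕ M1 over the first 7 bytes.
byte 0: (54 xor e4) xor 73 = b0 xor 73 = c3
byte 1: (a4 xor 59) xor 74 = fd xor 74 = 89
byte 2: (20 xor a6) xor 61 = 86 xor 61 = e7
byte 3: (41 xor f6) xor 74 = b7 xor 74 = c3
byte 4: (ab xor 83) xor 75 = 28 xor 75 = 5d
byte 5: (fd xor 88) xor 73 = 75 xor 73 = 06
byte 6: (61 xor 09) xor 20 = 68 xor 20 = 48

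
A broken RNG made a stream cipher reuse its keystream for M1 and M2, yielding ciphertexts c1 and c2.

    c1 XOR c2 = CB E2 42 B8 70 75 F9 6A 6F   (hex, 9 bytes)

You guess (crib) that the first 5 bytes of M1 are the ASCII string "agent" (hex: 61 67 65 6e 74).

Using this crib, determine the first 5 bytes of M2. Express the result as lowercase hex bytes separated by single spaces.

aa 85 27 d6 04

Since c1 ⊕ c2 = M1 ⊕ M2, XORing with the guessed M1 bytes yields the corresponding M2 bytes: M2 = (c1 ⊕ c2) ⊕ M1.
203 ⊕  97 = 170
226 ⊕ 103 = 133
 66 ⊕ 101 =  39
184 ⊕ 110 = 214
112 ⊕ 116 =   4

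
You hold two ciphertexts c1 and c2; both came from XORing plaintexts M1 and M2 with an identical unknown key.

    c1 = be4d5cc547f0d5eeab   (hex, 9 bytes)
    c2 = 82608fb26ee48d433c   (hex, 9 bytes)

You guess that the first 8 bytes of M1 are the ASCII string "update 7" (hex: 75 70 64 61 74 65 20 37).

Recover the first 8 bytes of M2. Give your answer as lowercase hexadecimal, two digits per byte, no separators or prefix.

First, c1 ⊕ c2 = (M1 ⊕ K) ⊕ (M2 ⊕ K) = M1 ⊕ M2, so the key drops out. Then M2 = (M1 ⊕ M2) ⊕ M1 over the first 8 bytes.
byte 0: (be xor 82) xor 75 = 3c xor 75 = 49
byte 1: (4d xor 60) xor 70 = 2d xor 70 = 5d
byte 2: (5c xor 8f) xor 64 = d3 xor 64 = b7
byte 3: (c5 xor b2) xor 61 = 77 xor 61 = 16
byte 4: (47 xor 6e) xor 74 = 29 xor 74 = 5d
byte 5: (f0 xor e4) xor 65 = 14 xor 65 = 71
byte 6: (d5 xor 8d) xor 20 = 58 xor 20 = 78
byte 7: (ee xor 43) xor 37 = ad xor 37 = 9a

495db7165d71789a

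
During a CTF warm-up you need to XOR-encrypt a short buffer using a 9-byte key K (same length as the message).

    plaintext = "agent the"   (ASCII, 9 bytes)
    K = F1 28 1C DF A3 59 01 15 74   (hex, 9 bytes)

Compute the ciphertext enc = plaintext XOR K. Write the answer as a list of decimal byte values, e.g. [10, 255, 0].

[144, 79, 121, 177, 215, 121, 117, 125, 17]

XOR is its own inverse, so applying the key byte-wise gives the result directly.
61 ^ f1 = 90
67 ^ 28 = 4f
65 ^ 1c = 79
6e ^ df = b1
74 ^ a3 = d7
20 ^ 59 = 79
74 ^ 01 = 75
68 ^ 15 = 7d
65 ^ 74 = 11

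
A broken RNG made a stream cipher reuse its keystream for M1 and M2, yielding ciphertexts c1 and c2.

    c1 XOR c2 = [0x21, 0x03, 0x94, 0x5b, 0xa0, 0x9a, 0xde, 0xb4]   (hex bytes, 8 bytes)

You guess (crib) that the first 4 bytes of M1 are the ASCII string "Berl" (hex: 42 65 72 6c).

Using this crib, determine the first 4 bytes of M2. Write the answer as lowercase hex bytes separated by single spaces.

Since c1 ⊕ c2 = M1 ⊕ M2, XORing with the guessed M1 bytes yields the corresponding M2 bytes: M2 = (c1 ⊕ c2) ⊕ M1.
byte 0: 00100001 XOR 01000010 = 01100011
byte 1: 00000011 XOR 01100101 = 01100110
byte 2: 10010100 XOR 01110010 = 11100110
byte 3: 01011011 XOR 01101100 = 00110111

63 66 e6 37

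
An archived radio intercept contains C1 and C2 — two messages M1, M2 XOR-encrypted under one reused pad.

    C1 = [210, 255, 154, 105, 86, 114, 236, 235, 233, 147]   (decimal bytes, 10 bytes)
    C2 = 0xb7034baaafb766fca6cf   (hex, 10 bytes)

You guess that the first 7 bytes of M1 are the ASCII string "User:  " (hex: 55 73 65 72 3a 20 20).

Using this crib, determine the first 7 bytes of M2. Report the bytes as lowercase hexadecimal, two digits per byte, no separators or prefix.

308fb4b1c3e5aa

First, C1 ⊕ C2 = (M1 ⊕ K) ⊕ (M2 ⊕ K) = M1 ⊕ M2, so the key drops out. Then M2 = (M1 ⊕ M2) ⊕ M1 over the first 7 bytes.
byte 0: (d2 xor b7) xor 55 = 65 xor 55 = 30
byte 1: (ff xor 03) xor 73 = fc xor 73 = 8f
byte 2: (9a xor 4b) xor 65 = d1 xor 65 = b4
byte 3: (69 xor aa) xor 72 = c3 xor 72 = b1
byte 4: (56 xor af) xor 3a = f9 xor 3a = c3
byte 5: (72 xor b7) xor 20 = c5 xor 20 = e5
byte 6: (ec xor 66) xor 20 = 8a xor 20 = aa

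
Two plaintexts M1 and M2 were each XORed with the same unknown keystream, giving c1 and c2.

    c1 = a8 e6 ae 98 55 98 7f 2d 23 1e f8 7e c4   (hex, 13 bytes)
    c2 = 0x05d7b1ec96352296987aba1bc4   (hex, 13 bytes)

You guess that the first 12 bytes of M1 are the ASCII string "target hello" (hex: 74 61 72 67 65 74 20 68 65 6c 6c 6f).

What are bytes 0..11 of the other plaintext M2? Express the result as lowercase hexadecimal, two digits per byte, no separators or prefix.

First, c1 ⊕ c2 = (M1 ⊕ K) ⊕ (M2 ⊕ K) = M1 ⊕ M2, so the key drops out. Then M2 = (M1 ⊕ M2) ⊕ M1 over the first 12 bytes.
byte 0: (a8 ^ 05) ^ 74 = ad ^ 74 = d9
byte 1: (e6 ^ d7) ^ 61 = 31 ^ 61 = 50
byte 2: (ae ^ b1) ^ 72 = 1f ^ 72 = 6d
byte 3: (98 ^ ec) ^ 67 = 74 ^ 67 = 13
byte 4: (55 ^ 96) ^ 65 = c3 ^ 65 = a6
byte 5: (98 ^ 35) ^ 74 = ad ^ 74 = d9
byte 6: (7f ^ 22) ^ 20 = 5d ^ 20 = 7d
byte 7: (2d ^ 96) ^ 68 = bb ^ 68 = d3
byte 8: (23 ^ 98) ^ 65 = bb ^ 65 = de
byte 9: (1e ^ 7a) ^ 6c = 64 ^ 6c = 08
byte 10: (f8 ^ ba) ^ 6c = 42 ^ 6c = 2e
byte 11: (7e ^ 1b) ^ 6f = 65 ^ 6f = 0a

d9506d13a6d97dd3de082e0a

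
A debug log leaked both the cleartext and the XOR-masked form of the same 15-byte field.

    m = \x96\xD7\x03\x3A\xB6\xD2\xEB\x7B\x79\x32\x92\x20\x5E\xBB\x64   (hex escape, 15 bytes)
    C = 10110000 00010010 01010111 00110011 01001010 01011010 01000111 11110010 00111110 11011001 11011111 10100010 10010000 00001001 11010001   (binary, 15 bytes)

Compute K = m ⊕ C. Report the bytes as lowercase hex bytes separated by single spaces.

Since C = m ⊕ K, XORing both sides with m gives K = m ⊕ C.
byte 0: 96 xor b0 = 26
byte 1: d7 xor 12 = c5
byte 2: 03 xor 57 = 54
byte 3: 3a xor 33 = 09
byte 4: b6 xor 4a = fc
byte 5: d2 xor 5a = 88
byte 6: eb xor 47 = ac
byte 7: 7b xor f2 = 89
byte 8: 79 xor 3e = 47
byte 9: 32 xor d9 = eb
byte 10: 92 xor df = 4d
byte 11: 20 xor a2 = 82
byte 12: 5e xor 90 = ce
byte 13: bb xor 09 = b2
byte 14: 64 xor d1 = b5

26 c5 54 09 fc 88 ac 89 47 eb 4d 82 ce b2 b5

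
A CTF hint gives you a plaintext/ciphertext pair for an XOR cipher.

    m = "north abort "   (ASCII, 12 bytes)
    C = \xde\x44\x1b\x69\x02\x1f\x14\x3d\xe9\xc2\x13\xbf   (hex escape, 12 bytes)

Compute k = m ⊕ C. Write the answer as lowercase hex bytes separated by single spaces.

Since C = m ⊕ k, XORing both sides with m gives k = m ⊕ C.
6e ⊕ de = b0
6f ⊕ 44 = 2b
72 ⊕ 1b = 69
74 ⊕ 69 = 1d
68 ⊕ 02 = 6a
20 ⊕ 1f = 3f
61 ⊕ 14 = 75
62 ⊕ 3d = 5f
6f ⊕ e9 = 86
72 ⊕ c2 = b0
74 ⊕ 13 = 67
20 ⊕ bf = 9f

b0 2b 69 1d 6a 3f 75 5f 86 b0 67 9f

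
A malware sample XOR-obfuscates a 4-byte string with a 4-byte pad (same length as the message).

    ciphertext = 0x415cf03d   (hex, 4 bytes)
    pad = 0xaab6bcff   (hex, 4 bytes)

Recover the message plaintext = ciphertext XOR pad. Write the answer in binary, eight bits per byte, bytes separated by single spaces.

XOR is its own inverse, so applying the key byte-wise gives the result directly.
byte 0: 41 ^ aa = eb
byte 1: 5c ^ b6 = ea
byte 2: f0 ^ bc = 4c
byte 3: 3d ^ ff = c2

11101011 11101010 01001100 11000010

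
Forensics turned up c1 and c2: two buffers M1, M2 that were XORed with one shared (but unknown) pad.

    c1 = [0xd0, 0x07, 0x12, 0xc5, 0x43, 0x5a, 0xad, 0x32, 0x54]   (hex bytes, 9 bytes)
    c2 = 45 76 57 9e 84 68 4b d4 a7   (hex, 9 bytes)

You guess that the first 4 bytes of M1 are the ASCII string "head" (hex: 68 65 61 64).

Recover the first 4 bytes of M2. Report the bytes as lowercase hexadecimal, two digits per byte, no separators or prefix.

First, c1 ⊕ c2 = (M1 ⊕ K) ⊕ (M2 ⊕ K) = M1 ⊕ M2, so the key drops out. Then M2 = (M1 ⊕ M2) ⊕ M1 over the first 4 bytes.
byte 0: (d0 ^ 45) ^ 68 = 95 ^ 68 = fd
byte 1: (07 ^ 76) ^ 65 = 71 ^ 65 = 14
byte 2: (12 ^ 57) ^ 61 = 45 ^ 61 = 24
byte 3: (c5 ^ 9e) ^ 64 = 5b ^ 64 = 3f

fd14243f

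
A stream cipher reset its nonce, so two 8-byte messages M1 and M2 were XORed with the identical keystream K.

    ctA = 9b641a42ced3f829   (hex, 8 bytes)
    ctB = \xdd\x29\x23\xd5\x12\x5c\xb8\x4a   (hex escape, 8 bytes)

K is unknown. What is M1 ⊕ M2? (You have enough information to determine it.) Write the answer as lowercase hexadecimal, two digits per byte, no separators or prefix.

ctA ⊕ ctB = (M1 ⊕ K) ⊕ (M2 ⊕ K) = M1 ⊕ M2 — the shared key cancels under XOR.
byte 0: 9b xor dd = 46
byte 1: 64 xor 29 = 4d
byte 2: 1a xor 23 = 39
byte 3: 42 xor d5 = 97
byte 4: ce xor 12 = dc
byte 5: d3 xor 5c = 8f
byte 6: f8 xor b8 = 40
byte 7: 29 xor 4a = 63

464d3997dc8f4063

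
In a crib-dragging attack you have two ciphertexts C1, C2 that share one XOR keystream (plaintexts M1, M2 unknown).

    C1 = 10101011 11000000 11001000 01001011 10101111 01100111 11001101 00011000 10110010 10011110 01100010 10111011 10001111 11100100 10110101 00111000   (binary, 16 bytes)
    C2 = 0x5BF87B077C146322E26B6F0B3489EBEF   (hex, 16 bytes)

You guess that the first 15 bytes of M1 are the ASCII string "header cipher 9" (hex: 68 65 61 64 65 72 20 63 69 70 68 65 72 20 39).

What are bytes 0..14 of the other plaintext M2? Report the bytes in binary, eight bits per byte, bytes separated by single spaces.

10011000 01011101 11010010 00101000 10110110 00000001 10001110 01011001 00111001 10000101 01100101 11010101 11001001 01001101 01100111

First, C1 ⊕ C2 = (M1 ⊕ K) ⊕ (M2 ⊕ K) = M1 ⊕ M2, so the key drops out. Then M2 = (M1 ⊕ M2) ⊕ M1 over the first 15 bytes.
byte 0: (ab xor 5b) xor 68 = f0 xor 68 = 98
byte 1: (c0 xor f8) xor 65 = 38 xor 65 = 5d
byte 2: (c8 xor 7b) xor 61 = b3 xor 61 = d2
byte 3: (4b xor 07) xor 64 = 4c xor 64 = 28
byte 4: (af xor 7c) xor 65 = d3 xor 65 = b6
byte 5: (67 xor 14) xor 72 = 73 xor 72 = 01
byte 6: (cd xor 63) xor 20 = ae xor 20 = 8e
byte 7: (18 xor 22) xor 63 = 3a xor 63 = 59
byte 8: (b2 xor e2) xor 69 = 50 xor 69 = 39
byte 9: (9e xor 6b) xor 70 = f5 xor 70 = 85
byte 10: (62 xor 6f) xor 68 = 0d xor 68 = 65
byte 11: (bb xor 0b) xor 65 = b0 xor 65 = d5
byte 12: (8f xor 34) xor 72 = bb xor 72 = c9
byte 13: (e4 xor 89) xor 20 = 6d xor 20 = 4d
byte 14: (b5 xor eb) xor 39 = 5e xor 39 = 67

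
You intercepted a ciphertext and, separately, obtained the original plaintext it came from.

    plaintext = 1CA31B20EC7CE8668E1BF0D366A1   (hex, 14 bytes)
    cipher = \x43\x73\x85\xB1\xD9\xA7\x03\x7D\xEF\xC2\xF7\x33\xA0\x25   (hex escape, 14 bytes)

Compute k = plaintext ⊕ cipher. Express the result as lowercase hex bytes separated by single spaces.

5f d0 9e 91 35 db eb 1b 61 d9 07 e0 c6 84

Since cipher = plaintext ⊕ k, XORing both sides with plaintext gives k = plaintext ⊕ cipher.
1c xor 43 = 5f
a3 xor 73 = d0
1b xor 85 = 9e
20 xor b1 = 91
ec xor d9 = 35
7c xor a7 = db
e8 xor 03 = eb
66 xor 7d = 1b
8e xor ef = 61
1b xor c2 = d9
f0 xor f7 = 07
d3 xor 33 = e0
66 xor a0 = c6
a1 xor 25 = 84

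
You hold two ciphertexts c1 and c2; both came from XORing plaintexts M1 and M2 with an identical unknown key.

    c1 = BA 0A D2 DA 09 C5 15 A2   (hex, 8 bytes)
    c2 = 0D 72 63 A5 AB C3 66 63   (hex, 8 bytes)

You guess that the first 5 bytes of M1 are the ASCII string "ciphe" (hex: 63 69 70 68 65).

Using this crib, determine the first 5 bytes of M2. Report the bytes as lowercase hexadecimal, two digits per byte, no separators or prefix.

First, c1 ⊕ c2 = (M1 ⊕ K) ⊕ (M2 ⊕ K) = M1 ⊕ M2, so the key drops out. Then M2 = (M1 ⊕ M2) ⊕ M1 over the first 5 bytes.
byte 0: (ba xor 0d) xor 63 = b7 xor 63 = d4
byte 1: (0a xor 72) xor 69 = 78 xor 69 = 11
byte 2: (d2 xor 63) xor 70 = b1 xor 70 = c1
byte 3: (da xor a5) xor 68 = 7f xor 68 = 17
byte 4: (09 xor ab) xor 65 = a2 xor 65 = c7

d411c117c7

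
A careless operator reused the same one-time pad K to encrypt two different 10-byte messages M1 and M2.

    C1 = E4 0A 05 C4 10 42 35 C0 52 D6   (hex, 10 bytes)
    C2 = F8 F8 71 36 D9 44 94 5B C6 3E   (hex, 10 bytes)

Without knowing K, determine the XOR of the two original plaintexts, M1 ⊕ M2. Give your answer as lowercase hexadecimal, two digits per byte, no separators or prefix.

C1 ⊕ C2 = (M1 ⊕ K) ⊕ (M2 ⊕ K) = M1 ⊕ M2 — the shared key cancels under XOR.
byte 0: e4 ⊕ f8 = 1c
byte 1: 0a ⊕ f8 = f2
byte 2: 05 ⊕ 71 = 74
byte 3: c4 ⊕ 36 = f2
byte 4: 10 ⊕ d9 = c9
byte 5: 42 ⊕ 44 = 06
byte 6: 35 ⊕ 94 = a1
byte 7: c0 ⊕ 5b = 9b
byte 8: 52 ⊕ c6 = 94
byte 9: d6 ⊕ 3e = e8

1cf274f2c906a19b94e8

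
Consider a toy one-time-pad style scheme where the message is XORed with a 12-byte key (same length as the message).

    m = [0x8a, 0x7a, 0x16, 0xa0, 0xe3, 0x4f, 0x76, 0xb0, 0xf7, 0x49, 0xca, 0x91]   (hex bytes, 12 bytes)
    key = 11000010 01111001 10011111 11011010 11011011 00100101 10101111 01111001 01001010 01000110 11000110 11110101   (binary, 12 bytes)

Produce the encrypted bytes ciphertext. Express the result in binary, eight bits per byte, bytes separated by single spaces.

01001000 00000011 10001001 01111010 00111000 01101010 11011001 11001001 10111101 00001111 00001100 01100100

8a xor c2 = 48
7a xor 79 = 03
16 xor 9f = 89
a0 xor da = 7a
e3 xor db = 38
4f xor 25 = 6a
76 xor af = d9
b0 xor 79 = c9
f7 xor 4a = bd
49 xor 46 = 0f
ca xor c6 = 0c
91 xor f5 = 64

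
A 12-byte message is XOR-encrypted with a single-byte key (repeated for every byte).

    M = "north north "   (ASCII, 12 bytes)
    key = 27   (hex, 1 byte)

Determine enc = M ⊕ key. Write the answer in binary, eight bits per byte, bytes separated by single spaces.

01001001 01001000 01010101 01010011 01001111 00000111 01001001 01001000 01010101 01010011 01001111 00000111

The 1-byte key repeats, so the effective keystream is 27 27 27 27 27 27 27 27 27 27 27 27.
byte 0: 6e xor 27 = 49
byte 1: 6f xor 27 = 48
byte 2: 72 xor 27 = 55
byte 3: 74 xor 27 = 53
byte 4: 68 xor 27 = 4f
byte 5: 20 xor 27 = 07
byte 6: 6e xor 27 = 49
byte 7: 6f xor 27 = 48
byte 8: 72 xor 27 = 55
byte 9: 74 xor 27 = 53
byte 10: 68 xor 27 = 4f
byte 11: 20 xor 27 = 07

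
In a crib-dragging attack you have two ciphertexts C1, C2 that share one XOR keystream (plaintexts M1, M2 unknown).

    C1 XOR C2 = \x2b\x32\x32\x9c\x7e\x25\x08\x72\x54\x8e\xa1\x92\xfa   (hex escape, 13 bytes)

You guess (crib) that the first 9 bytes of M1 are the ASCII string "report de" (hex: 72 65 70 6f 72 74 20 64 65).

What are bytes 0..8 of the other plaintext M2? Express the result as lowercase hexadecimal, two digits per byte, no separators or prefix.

Since C1 ⊕ C2 = M1 ⊕ M2, XORing with the guessed M1 bytes yields the corresponding M2 bytes: M2 = (C1 ⊕ C2) ⊕ M1.
byte 0: 2b xor 72 = 59
byte 1: 32 xor 65 = 57
byte 2: 32 xor 70 = 42
byte 3: 9c xor 6f = f3
byte 4: 7e xor 72 = 0c
byte 5: 25 xor 74 = 51
byte 6: 08 xor 20 = 28
byte 7: 72 xor 64 = 16
byte 8: 54 xor 65 = 31

595742f30c51281631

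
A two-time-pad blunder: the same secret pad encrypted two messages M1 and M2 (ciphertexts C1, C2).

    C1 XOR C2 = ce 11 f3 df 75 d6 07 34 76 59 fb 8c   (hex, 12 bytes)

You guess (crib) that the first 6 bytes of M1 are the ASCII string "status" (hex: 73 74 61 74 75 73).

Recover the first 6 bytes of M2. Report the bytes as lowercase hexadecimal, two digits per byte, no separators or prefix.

Since C1 ⊕ C2 = M1 ⊕ M2, XORing with the guessed M1 bytes yields the corresponding M2 bytes: M2 = (C1 ⊕ C2) ⊕ M1.
ce ^ 73 = bd
11 ^ 74 = 65
f3 ^ 61 = 92
df ^ 74 = ab
75 ^ 75 = 00
d6 ^ 73 = a5

bd6592ab00a5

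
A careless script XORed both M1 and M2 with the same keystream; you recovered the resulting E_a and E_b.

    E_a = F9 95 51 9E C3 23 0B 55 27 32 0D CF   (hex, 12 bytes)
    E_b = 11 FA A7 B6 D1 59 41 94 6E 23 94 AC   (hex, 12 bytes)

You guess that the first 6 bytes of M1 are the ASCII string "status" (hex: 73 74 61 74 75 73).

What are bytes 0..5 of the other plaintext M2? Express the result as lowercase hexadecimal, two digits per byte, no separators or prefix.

9b1b975c6709

First, E_a ⊕ E_b = (M1 ⊕ K) ⊕ (M2 ⊕ K) = M1 ⊕ M2, so the key drops out. Then M2 = (M1 ⊕ M2) ⊕ M1 over the first 6 bytes.
byte 0: (f9 ⊕ 11) ⊕ 73 = e8 ⊕ 73 = 9b
byte 1: (95 ⊕ fa) ⊕ 74 = 6f ⊕ 74 = 1b
byte 2: (51 ⊕ a7) ⊕ 61 = f6 ⊕ 61 = 97
byte 3: (9e ⊕ b6) ⊕ 74 = 28 ⊕ 74 = 5c
byte 4: (c3 ⊕ d1) ⊕ 75 = 12 ⊕ 75 = 67
byte 5: (23 ⊕ 59) ⊕ 73 = 7a ⊕ 73 = 09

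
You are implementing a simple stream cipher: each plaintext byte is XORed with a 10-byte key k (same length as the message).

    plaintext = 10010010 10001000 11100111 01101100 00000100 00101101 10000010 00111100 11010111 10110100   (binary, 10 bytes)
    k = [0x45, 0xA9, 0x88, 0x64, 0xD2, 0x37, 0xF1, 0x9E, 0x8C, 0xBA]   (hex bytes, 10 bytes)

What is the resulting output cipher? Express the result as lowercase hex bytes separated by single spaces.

92 ^ 45 = d7
88 ^ a9 = 21
e7 ^ 88 = 6f
6c ^ 64 = 08
04 ^ d2 = d6
2d ^ 37 = 1a
82 ^ f1 = 73
3c ^ 9e = a2
d7 ^ 8c = 5b
b4 ^ ba = 0e

d7 21 6f 08 d6 1a 73 a2 5b 0e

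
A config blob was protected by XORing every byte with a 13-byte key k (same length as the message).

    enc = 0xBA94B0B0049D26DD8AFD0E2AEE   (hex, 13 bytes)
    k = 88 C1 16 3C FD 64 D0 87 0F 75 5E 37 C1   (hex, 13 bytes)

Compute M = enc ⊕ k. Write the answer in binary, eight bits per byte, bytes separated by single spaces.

00110010 01010101 10100110 10001100 11111001 11111001 11110110 01011010 10000101 10001000 01010000 00011101 00101111

byte 0: ba ^ 88 = 32
byte 1: 94 ^ c1 = 55
byte 2: b0 ^ 16 = a6
byte 3: b0 ^ 3c = 8c
byte 4: 04 ^ fd = f9
byte 5: 9d ^ 64 = f9
byte 6: 26 ^ d0 = f6
byte 7: dd ^ 87 = 5a
byte 8: 8a ^ 0f = 85
byte 9: fd ^ 75 = 88
byte 10: 0e ^ 5e = 50
byte 11: 2a ^ 37 = 1d
byte 12: ee ^ c1 = 2f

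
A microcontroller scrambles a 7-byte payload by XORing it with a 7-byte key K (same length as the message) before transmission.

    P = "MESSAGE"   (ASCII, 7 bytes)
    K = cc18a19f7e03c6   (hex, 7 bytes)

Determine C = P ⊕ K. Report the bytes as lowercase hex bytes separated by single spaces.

81 5d f2 cc 3f 44 83

XOR is its own inverse, so applying the key byte-wise gives the result directly.
4d ⊕ cc = 81
45 ⊕ 18 = 5d
53 ⊕ a1 = f2
53 ⊕ 9f = cc
41 ⊕ 7e = 3f
47 ⊕ 03 = 44
45 ⊕ c6 = 83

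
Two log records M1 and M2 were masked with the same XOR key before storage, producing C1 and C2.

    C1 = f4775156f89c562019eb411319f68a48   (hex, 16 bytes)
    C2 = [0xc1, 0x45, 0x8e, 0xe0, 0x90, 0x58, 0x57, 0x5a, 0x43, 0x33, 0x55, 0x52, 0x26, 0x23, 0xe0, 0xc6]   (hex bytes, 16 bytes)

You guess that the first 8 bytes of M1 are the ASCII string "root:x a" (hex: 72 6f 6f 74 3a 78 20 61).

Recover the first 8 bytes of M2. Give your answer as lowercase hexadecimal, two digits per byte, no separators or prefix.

First, C1 ⊕ C2 = (M1 ⊕ K) ⊕ (M2 ⊕ K) = M1 ⊕ M2, so the key drops out. Then M2 = (M1 ⊕ M2) ⊕ M1 over the first 8 bytes.
byte 0: (f4 ⊕ c1) ⊕ 72 = 35 ⊕ 72 = 47
byte 1: (77 ⊕ 45) ⊕ 6f = 32 ⊕ 6f = 5d
byte 2: (51 ⊕ 8e) ⊕ 6f = df ⊕ 6f = b0
byte 3: (56 ⊕ e0) ⊕ 74 = b6 ⊕ 74 = c2
byte 4: (f8 ⊕ 90) ⊕ 3a = 68 ⊕ 3a = 52
byte 5: (9c ⊕ 58) ⊕ 78 = c4 ⊕ 78 = bc
byte 6: (56 ⊕ 57) ⊕ 20 = 01 ⊕ 20 = 21
byte 7: (20 ⊕ 5a) ⊕ 61 = 7a ⊕ 61 = 1b

475db0c252bc211b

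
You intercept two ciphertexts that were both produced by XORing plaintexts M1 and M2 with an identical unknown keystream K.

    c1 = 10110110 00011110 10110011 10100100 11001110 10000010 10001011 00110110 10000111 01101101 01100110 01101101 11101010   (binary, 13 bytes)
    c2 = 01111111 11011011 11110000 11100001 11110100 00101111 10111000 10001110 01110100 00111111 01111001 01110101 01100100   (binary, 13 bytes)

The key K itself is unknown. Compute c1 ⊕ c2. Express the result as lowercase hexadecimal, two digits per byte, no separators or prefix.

c9c543453aad33b8f3521f188e

c1 ⊕ c2 = (M1 ⊕ K) ⊕ (M2 ⊕ K) = M1 ⊕ M2 — the shared key cancels under XOR.
b6 ^ 7f = c9
1e ^ db = c5
b3 ^ f0 = 43
a4 ^ e1 = 45
ce ^ f4 = 3a
82 ^ 2f = ad
8b ^ b8 = 33
36 ^ 8e = b8
87 ^ 74 = f3
6d ^ 3f = 52
66 ^ 79 = 1f
6d ^ 75 = 18
ea ^ 64 = 8e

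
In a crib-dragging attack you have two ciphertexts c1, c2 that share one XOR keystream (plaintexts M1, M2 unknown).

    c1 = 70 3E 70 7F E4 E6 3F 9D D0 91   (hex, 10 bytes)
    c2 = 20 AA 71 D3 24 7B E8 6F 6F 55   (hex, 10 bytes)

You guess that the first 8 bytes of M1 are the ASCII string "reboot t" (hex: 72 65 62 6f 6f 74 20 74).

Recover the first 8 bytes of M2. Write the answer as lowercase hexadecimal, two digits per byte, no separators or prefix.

22f163c3afe9f786

First, c1 ⊕ c2 = (M1 ⊕ K) ⊕ (M2 ⊕ K) = M1 ⊕ M2, so the key drops out. Then M2 = (M1 ⊕ M2) ⊕ M1 over the first 8 bytes.
byte 0: (70 xor 20) xor 72 = 50 xor 72 = 22
byte 1: (3e xor aa) xor 65 = 94 xor 65 = f1
byte 2: (70 xor 71) xor 62 = 01 xor 62 = 63
byte 3: (7f xor d3) xor 6f = ac xor 6f = c3
byte 4: (e4 xor 24) xor 6f = c0 xor 6f = af
byte 5: (e6 xor 7b) xor 74 = 9d xor 74 = e9
byte 6: (3f xor e8) xor 20 = d7 xor 20 = f7
byte 7: (9d xor 6f) xor 74 = f2 xor 74 = 86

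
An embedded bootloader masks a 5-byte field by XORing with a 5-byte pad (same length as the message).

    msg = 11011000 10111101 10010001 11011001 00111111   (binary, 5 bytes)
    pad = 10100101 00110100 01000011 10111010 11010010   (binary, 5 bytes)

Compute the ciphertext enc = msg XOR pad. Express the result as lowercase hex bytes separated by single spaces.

d8 XOR a5 = 7d
bd XOR 34 = 89
91 XOR 43 = d2
d9 XOR ba = 63
3f XOR d2 = ed

7d 89 d2 63 ed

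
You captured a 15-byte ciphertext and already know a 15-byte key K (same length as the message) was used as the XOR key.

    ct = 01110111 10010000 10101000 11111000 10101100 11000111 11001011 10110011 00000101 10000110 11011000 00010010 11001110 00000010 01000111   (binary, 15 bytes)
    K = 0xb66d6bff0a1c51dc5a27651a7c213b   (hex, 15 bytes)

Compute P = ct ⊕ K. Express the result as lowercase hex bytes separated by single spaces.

XOR is its own inverse, so applying the key byte-wise gives the result directly.
77 ⊕ b6 = c1
90 ⊕ 6d = fd
a8 ⊕ 6b = c3
f8 ⊕ ff = 07
ac ⊕ 0a = a6
c7 ⊕ 1c = db
cb ⊕ 51 = 9a
b3 ⊕ dc = 6f
05 ⊕ 5a = 5f
86 ⊕ 27 = a1
d8 ⊕ 65 = bd
12 ⊕ 1a = 08
ce ⊕ 7c = b2
02 ⊕ 21 = 23
47 ⊕ 3b = 7c

c1 fd c3 07 a6 db 9a 6f 5f a1 bd 08 b2 23 7c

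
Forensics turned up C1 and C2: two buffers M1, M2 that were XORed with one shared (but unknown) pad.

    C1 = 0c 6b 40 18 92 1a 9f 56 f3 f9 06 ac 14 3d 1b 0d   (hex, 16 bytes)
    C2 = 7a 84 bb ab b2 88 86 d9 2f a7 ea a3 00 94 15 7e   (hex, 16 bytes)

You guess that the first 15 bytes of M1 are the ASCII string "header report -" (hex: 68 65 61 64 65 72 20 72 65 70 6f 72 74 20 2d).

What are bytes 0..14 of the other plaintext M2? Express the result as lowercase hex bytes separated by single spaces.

1e 8a 9a d7 45 e0 39 fd b9 2e 83 7d 60 89 23

First, C1 ⊕ C2 = (M1 ⊕ K) ⊕ (M2 ⊕ K) = M1 ⊕ M2, so the key drops out. Then M2 = (M1 ⊕ M2) ⊕ M1 over the first 15 bytes.
byte 0: (0c XOR 7a) XOR 68 = 76 XOR 68 = 1e
byte 1: (6b XOR 84) XOR 65 = ef XOR 65 = 8a
byte 2: (40 XOR bb) XOR 61 = fb XOR 61 = 9a
byte 3: (18 XOR ab) XOR 64 = b3 XOR 64 = d7
byte 4: (92 XOR b2) XOR 65 = 20 XOR 65 = 45
byte 5: (1a XOR 88) XOR 72 = 92 XOR 72 = e0
byte 6: (9f XOR 86) XOR 20 = 19 XOR 20 = 39
byte 7: (56 XOR d9) XOR 72 = 8f XOR 72 = fd
byte 8: (f3 XOR 2f) XOR 65 = dc XOR 65 = b9
byte 9: (f9 XOR a7) XOR 70 = 5e XOR 70 = 2e
byte 10: (06 XOR ea) XOR 6f = ec XOR 6f = 83
byte 11: (ac XOR a3) XOR 72 = 0f XOR 72 = 7d
byte 12: (14 XOR 00) XOR 74 = 14 XOR 74 = 60
byte 13: (3d XOR 94) XOR 20 = a9 XOR 20 = 89
byte 14: (1b XOR 15) XOR 2d = 0e XOR 2d = 23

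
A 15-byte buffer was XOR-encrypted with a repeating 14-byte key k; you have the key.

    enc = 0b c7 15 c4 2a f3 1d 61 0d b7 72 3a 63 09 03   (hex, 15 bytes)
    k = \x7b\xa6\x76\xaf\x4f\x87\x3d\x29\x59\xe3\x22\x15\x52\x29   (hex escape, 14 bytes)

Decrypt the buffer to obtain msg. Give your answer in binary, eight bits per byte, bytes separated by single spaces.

The 14-byte key repeats, so the effective keystream is 7b a6 76 af 4f 87 3d 29 59 e3 22 15 52 29 7b.
byte 0: 0b ⊕ 7b = 70
byte 1: c7 ⊕ a6 = 61
byte 2: 15 ⊕ 76 = 63
byte 3: c4 ⊕ af = 6b
byte 4: 2a ⊕ 4f = 65
byte 5: f3 ⊕ 87 = 74
byte 6: 1d ⊕ 3d = 20
byte 7: 61 ⊕ 29 = 48
byte 8: 0d ⊕ 59 = 54
byte 9: b7 ⊕ e3 = 54
byte 10: 72 ⊕ 22 = 50
byte 11: 3a ⊕ 15 = 2f
byte 12: 63 ⊕ 52 = 31
byte 13: 09 ⊕ 29 = 20
byte 14: 03 ⊕ 7b = 78

01110000 01100001 01100011 01101011 01100101 01110100 00100000 01001000 01010100 01010100 01010000 00101111 00110001 00100000 01111000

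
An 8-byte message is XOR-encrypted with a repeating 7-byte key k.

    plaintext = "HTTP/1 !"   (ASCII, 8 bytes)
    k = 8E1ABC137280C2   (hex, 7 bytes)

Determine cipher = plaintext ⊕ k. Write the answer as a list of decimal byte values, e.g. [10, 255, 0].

[198, 78, 232, 67, 93, 177, 226, 175]

The 7-byte key repeats, so the effective keystream is 8e 1a bc 13 72 80 c2 8e.
byte 0: 48 XOR 8e = c6
byte 1: 54 XOR 1a = 4e
byte 2: 54 XOR bc = e8
byte 3: 50 XOR 13 = 43
byte 4: 2f XOR 72 = 5d
byte 5: 31 XOR 80 = b1
byte 6: 20 XOR c2 = e2
byte 7: 21 XOR 8e = af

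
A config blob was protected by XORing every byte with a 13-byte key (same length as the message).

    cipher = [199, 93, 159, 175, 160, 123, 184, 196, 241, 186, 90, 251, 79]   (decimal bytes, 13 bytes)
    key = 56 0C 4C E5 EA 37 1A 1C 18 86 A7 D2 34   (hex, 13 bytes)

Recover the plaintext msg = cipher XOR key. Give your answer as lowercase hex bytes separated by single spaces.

91 51 d3 4a 4a 4c a2 d8 e9 3c fd 29 7b

XOR is its own inverse, so applying the key byte-wise gives the result directly.
c7 ^ 56 = 91
5d ^ 0c = 51
9f ^ 4c = d3
af ^ e5 = 4a
a0 ^ ea = 4a
7b ^ 37 = 4c
b8 ^ 1a = a2
c4 ^ 1c = d8
f1 ^ 18 = e9
ba ^ 86 = 3c
5a ^ a7 = fd
fb ^ d2 = 29
4f ^ 34 = 7b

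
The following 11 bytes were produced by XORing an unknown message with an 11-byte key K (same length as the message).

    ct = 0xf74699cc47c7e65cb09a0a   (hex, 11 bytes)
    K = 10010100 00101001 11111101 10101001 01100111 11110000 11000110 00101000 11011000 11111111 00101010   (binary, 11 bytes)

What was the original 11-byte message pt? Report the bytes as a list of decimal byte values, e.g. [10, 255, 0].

[99, 111, 100, 101, 32, 55, 32, 116, 104, 101, 32]

byte 0: f7 ^ 94 = 63
byte 1: 46 ^ 29 = 6f
byte 2: 99 ^ fd = 64
byte 3: cc ^ a9 = 65
byte 4: 47 ^ 67 = 20
byte 5: c7 ^ f0 = 37
byte 6: e6 ^ c6 = 20
byte 7: 5c ^ 28 = 74
byte 8: b0 ^ d8 = 68
byte 9: 9a ^ ff = 65
byte 10: 0a ^ 2a = 20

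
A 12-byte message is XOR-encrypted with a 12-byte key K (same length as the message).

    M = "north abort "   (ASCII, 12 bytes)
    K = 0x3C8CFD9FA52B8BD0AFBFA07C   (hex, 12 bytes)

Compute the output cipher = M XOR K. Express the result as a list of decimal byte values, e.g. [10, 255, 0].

XOR is its own inverse, so applying the key byte-wise gives the result directly.
6e XOR 3c = 52
6f XOR 8c = e3
72 XOR fd = 8f
74 XOR 9f = eb
68 XOR a5 = cd
20 XOR 2b = 0b
61 XOR 8b = ea
62 XOR d0 = b2
6f XOR af = c0
72 XOR bf = cd
74 XOR a0 = d4
20 XOR 7c = 5c

[82, 227, 143, 235, 205, 11, 234, 178, 192, 205, 212, 92]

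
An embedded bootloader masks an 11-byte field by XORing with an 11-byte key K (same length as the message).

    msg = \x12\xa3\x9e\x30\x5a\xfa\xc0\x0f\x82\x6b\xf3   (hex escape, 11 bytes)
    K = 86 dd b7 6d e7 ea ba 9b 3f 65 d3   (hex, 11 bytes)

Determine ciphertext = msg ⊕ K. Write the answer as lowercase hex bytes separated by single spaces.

byte 0:  18 xor 134 = 148
byte 1: 163 xor 221 = 126
byte 2: 158 xor 183 =  41
byte 3:  48 xor 109 =  93
byte 4:  90 xor 231 = 189
byte 5: 250 xor 234 =  16
byte 6: 192 xor 186 = 122
byte 7:  15 xor 155 = 148
byte 8: 130 xor  63 = 189
byte 9: 107 xor 101 =  14
byte 10: 243 xor 211 =  32

94 7e 29 5d bd 10 7a 94 bd 0e 20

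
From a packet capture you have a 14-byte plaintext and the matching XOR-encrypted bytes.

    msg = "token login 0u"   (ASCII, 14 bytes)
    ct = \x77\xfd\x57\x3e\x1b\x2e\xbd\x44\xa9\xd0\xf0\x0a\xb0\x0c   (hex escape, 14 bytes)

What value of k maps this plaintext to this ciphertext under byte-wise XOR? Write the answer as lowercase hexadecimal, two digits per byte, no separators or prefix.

03923c5b750ed12bceb99e2a8079

Since ct = msg ⊕ k, XORing both sides with msg gives k = msg ⊕ ct.
74 xor 77 = 03
6f xor fd = 92
6b xor 57 = 3c
65 xor 3e = 5b
6e xor 1b = 75
20 xor 2e = 0e
6c xor bd = d1
6f xor 44 = 2b
67 xor a9 = ce
69 xor d0 = b9
6e xor f0 = 9e
20 xor 0a = 2a
30 xor b0 = 80
75 xor 0c = 79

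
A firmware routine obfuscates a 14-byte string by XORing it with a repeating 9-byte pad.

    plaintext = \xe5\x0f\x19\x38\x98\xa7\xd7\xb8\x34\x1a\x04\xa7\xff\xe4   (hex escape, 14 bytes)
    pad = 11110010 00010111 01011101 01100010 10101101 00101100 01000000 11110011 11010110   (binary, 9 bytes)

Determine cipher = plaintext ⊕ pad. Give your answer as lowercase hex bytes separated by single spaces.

The 9-byte key repeats, so the effective keystream is f2 17 5d 62 ad 2c 40 f3 d6 f2 17 5d 62 ad.
byte 0: e5 xor f2 = 17
byte 1: 0f xor 17 = 18
byte 2: 19 xor 5d = 44
byte 3: 38 xor 62 = 5a
byte 4: 98 xor ad = 35
byte 5: a7 xor 2c = 8b
byte 6: d7 xor 40 = 97
byte 7: b8 xor f3 = 4b
byte 8: 34 xor d6 = e2
byte 9: 1a xor f2 = e8
byte 10: 04 xor 17 = 13
byte 11: a7 xor 5d = fa
byte 12: ff xor 62 = 9d
byte 13: e4 xor ad = 49

17 18 44 5a 35 8b 97 4b e2 e8 13 fa 9d 49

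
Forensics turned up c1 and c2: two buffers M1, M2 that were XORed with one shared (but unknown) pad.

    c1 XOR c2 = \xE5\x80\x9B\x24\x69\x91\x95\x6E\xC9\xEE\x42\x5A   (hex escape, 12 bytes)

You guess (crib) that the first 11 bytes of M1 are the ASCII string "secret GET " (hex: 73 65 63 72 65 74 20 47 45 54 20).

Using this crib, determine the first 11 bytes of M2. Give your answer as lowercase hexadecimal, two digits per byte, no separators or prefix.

96e5f8560ce5b5298cba62

Since c1 ⊕ c2 = M1 ⊕ M2, XORing with the guessed M1 bytes yields the corresponding M2 bytes: M2 = (c1 ⊕ c2) ⊕ M1.
e5 XOR 73 = 96
80 XOR 65 = e5
9b XOR 63 = f8
24 XOR 72 = 56
69 XOR 65 = 0c
91 XOR 74 = e5
95 XOR 20 = b5
6e XOR 47 = 29
c9 XOR 45 = 8c
ee XOR 54 = ba
42 XOR 20 = 62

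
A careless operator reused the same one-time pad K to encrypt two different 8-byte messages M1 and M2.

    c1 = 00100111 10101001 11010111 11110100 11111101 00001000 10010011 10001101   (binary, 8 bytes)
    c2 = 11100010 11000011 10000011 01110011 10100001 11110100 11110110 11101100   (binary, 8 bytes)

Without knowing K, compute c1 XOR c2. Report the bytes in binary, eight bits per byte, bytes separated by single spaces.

11000101 01101010 01010100 10000111 01011100 11111100 01100101 01100001

c1 ⊕ c2 = (M1 ⊕ K) ⊕ (M2 ⊕ K) = M1 ⊕ M2 — the shared key cancels under XOR.
27 xor e2 = c5
a9 xor c3 = 6a
d7 xor 83 = 54
f4 xor 73 = 87
fd xor a1 = 5c
08 xor f4 = fc
93 xor f6 = 65
8d xor ec = 61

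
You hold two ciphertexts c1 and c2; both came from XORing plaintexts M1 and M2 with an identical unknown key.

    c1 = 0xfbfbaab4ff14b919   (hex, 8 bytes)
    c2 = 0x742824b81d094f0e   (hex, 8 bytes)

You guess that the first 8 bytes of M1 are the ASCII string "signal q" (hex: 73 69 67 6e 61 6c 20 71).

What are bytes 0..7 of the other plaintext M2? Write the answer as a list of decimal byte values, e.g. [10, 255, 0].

First, c1 ⊕ c2 = (M1 ⊕ K) ⊕ (M2 ⊕ K) = M1 ⊕ M2, so the key drops out. Then M2 = (M1 ⊕ M2) ⊕ M1 over the first 8 bytes.
byte 0: (fb ^ 74) ^ 73 = 8f ^ 73 = fc
byte 1: (fb ^ 28) ^ 69 = d3 ^ 69 = ba
byte 2: (aa ^ 24) ^ 67 = 8e ^ 67 = e9
byte 3: (b4 ^ b8) ^ 6e = 0c ^ 6e = 62
byte 4: (ff ^ 1d) ^ 61 = e2 ^ 61 = 83
byte 5: (14 ^ 09) ^ 6c = 1d ^ 6c = 71
byte 6: (b9 ^ 4f) ^ 20 = f6 ^ 20 = d6
byte 7: (19 ^ 0e) ^ 71 = 17 ^ 71 = 66

[252, 186, 233, 98, 131, 113, 214, 102]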